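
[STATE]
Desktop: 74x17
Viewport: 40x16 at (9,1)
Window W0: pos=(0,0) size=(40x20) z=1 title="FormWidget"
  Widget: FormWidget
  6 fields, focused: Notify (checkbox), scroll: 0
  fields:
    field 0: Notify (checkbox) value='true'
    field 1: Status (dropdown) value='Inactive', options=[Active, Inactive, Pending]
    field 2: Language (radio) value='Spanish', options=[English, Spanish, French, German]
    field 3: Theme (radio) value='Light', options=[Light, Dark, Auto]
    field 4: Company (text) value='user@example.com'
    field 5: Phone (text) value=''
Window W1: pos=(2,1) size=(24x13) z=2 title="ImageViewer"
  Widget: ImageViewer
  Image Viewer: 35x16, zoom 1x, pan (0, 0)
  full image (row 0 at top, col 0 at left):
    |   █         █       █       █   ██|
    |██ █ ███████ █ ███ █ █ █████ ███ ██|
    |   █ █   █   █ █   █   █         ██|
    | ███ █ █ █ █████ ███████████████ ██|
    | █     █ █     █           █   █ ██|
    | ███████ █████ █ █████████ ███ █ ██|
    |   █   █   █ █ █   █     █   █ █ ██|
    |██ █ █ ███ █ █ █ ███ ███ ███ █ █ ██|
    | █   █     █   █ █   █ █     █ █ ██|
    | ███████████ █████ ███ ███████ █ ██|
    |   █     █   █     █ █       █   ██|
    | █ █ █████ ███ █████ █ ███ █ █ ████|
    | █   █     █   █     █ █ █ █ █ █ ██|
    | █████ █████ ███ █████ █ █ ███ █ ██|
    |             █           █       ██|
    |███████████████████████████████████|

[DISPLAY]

━━━━━━━━━━━━━━━━┓             ┃         
Viewer          ┃─────────────┨         
────────────────┨             ┃         
       █       █┃           ▼]┃         
██████ █ ███ █ █┃  (●) Spanish┃         
   █   █ █   █  ┃( ) Dark  ( )┃         
 █ █ █████ █████┃le.com      ]┃         
 █ █     █      ┃            ]┃         
██ █████ █ █████┃             ┃         
 █   █ █ █   █  ┃             ┃         
 ███ █ █ █ ███ █┃             ┃         
     █   █ █   █┃             ┃         
━━━━━━━━━━━━━━━━┛             ┃         
                              ┃         
                              ┃         
                              ┃         


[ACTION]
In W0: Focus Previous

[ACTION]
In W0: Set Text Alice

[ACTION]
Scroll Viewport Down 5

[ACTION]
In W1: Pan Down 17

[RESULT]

━━━━━━━━━━━━━━━━┓             ┃         
Viewer          ┃─────────────┨         
────────────────┨             ┃         
                ┃           ▼]┃         
                ┃  (●) Spanish┃         
                ┃( ) Dark  ( )┃         
                ┃le.com      ]┃         
                ┃            ]┃         
                ┃             ┃         
                ┃             ┃         
                ┃             ┃         
                ┃             ┃         
━━━━━━━━━━━━━━━━┛             ┃         
                              ┃         
                              ┃         
                              ┃         


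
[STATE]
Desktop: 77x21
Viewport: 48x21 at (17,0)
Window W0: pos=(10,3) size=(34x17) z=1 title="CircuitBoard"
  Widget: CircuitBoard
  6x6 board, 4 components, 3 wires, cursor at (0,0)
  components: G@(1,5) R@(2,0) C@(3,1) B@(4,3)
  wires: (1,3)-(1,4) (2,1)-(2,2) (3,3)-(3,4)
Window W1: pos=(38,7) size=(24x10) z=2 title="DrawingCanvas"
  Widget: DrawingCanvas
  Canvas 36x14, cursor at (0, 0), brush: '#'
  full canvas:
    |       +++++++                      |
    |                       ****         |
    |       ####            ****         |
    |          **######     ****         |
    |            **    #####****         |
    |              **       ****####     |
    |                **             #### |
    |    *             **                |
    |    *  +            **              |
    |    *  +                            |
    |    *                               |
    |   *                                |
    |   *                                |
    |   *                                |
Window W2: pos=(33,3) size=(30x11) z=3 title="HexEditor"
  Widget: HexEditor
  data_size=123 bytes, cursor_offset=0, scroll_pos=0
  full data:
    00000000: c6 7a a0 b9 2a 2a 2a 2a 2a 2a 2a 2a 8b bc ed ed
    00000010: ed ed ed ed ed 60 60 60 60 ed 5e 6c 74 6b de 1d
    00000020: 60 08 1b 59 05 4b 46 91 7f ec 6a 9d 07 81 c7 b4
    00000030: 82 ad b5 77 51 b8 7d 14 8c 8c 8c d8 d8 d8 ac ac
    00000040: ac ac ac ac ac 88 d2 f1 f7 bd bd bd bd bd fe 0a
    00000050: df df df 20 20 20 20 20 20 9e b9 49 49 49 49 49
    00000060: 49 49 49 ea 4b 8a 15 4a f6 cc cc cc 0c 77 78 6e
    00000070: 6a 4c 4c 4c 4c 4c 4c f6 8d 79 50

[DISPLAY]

                                                
                                                
                                                
━━━━━━━━━━━━━━━━┏━━━━━━━━━━━━━━━━━━━━━━━━━━━━┓  
itBoard         ┃ HexEditor                  ┃  
────────────────┠────────────────────────────┨  
 2 3 4 5        ┃00000000  C6 7a a0 b9 2a 2a ┃  
                ┃00000010  ed ed ed ed ed 60 ┃  
                ┃00000020  60 08 1b 59 05 4b ┃  
          · ─ · ┃00000030  82 ad b5 77 51 b8 ┃  
                ┃00000040  ac ac ac ac ac 88 ┃  
  · ─ ·         ┃00000050  df df df 20 20 20 ┃  
                ┃00000060  49 49 49 ea 4b 8a ┃  
  C       · ─ · ┗━━━━━━━━━━━━━━━━━━━━━━━━━━━━┛  
                     ┃            **    ####┃   
          B          ┃              **      ┃   
                     ┗━━━━━━━━━━━━━━━━━━━━━━┛   
                          ┃                     
: (0,0)                   ┃                     
━━━━━━━━━━━━━━━━━━━━━━━━━━┛                     
                                                


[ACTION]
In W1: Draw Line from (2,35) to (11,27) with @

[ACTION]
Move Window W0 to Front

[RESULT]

                                                
                                                
                                                
━━━━━━━━━━━━━━━━━━━━━━━━━━┓━━━━━━━━━━━━━━━━━━┓  
itBoard                   ┃                  ┃  
──────────────────────────┨──────────────────┨  
 2 3 4 5                  ┃C6 7a a0 b9 2a 2a ┃  
                          ┃ed ed ed ed ed 60 ┃  
                          ┃60 08 1b 59 05 4b ┃  
          · ─ ·   G       ┃82 ad b5 77 51 b8 ┃  
                          ┃ac ac ac ac ac 88 ┃  
  · ─ ·                   ┃df df df 20 20 20 ┃  
                          ┃49 49 49 ea 4b 8a ┃  
  C       · ─ ·           ┃━━━━━━━━━━━━━━━━━━┛  
                          ┃       **    ####┃   
          B               ┃         **      ┃   
                          ┃━━━━━━━━━━━━━━━━━┛   
                          ┃                     
: (0,0)                   ┃                     
━━━━━━━━━━━━━━━━━━━━━━━━━━┛                     
                                                


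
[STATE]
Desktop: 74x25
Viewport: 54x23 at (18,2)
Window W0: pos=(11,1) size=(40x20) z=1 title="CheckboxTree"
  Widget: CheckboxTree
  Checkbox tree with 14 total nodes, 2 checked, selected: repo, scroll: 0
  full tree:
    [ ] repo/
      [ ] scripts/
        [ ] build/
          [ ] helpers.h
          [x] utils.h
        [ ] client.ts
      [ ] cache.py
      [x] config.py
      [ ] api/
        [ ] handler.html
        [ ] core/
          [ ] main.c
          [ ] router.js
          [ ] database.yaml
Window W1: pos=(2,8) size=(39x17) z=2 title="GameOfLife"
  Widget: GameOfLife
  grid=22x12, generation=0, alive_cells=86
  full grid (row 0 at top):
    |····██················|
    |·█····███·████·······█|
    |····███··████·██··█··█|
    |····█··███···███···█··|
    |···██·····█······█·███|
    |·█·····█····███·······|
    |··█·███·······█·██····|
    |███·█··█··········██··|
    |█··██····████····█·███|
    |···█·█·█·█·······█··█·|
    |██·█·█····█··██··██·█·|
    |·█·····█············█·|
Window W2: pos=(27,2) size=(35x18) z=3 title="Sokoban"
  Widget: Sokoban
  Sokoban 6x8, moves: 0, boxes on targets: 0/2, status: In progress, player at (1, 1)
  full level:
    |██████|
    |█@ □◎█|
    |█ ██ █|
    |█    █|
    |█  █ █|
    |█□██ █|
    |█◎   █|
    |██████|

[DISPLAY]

boxTree  ┏━━━━━━━━━━━━━━━━━━━━━━━━━━━━━━━━━┓          
─────────┃ Sokoban                         ┃          
epo/     ┠─────────────────────────────────┨          
 scripts/┃██████                           ┃          
-] build/┃█@ □◎█                           ┃          
 [ ] help┃█ ██ █                           ┃          
━━━━━━━━━┃█    █                           ┃          
         ┃█  █ █                           ┃          
─────────┃█□██ █                           ┃          
         ┃█◎   █                           ┃          
·······  ┃██████                           ┃          
······█  ┃Moves: 0  0/2                    ┃          
█··█··█  ┃                                 ┃          
█···█··  ┃                                 ┃          
··█·███  ┃                                 ┃          
·······  ┃                                 ┃          
·██····  ┃                                 ┃          
···██··  ┗━━━━━━━━━━━━━━━━━━━━━━━━━━━━━━━━━┛          
··█·███               ┃━━━━━━━━━┛                     
··█··█·               ┃                               
··██·█·               ┃                               
·····█·               ┃                               
━━━━━━━━━━━━━━━━━━━━━━┛                               


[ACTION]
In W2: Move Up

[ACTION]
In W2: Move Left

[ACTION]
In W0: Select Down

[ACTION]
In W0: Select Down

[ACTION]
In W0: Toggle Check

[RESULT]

boxTree  ┏━━━━━━━━━━━━━━━━━━━━━━━━━━━━━━━━━┓          
─────────┃ Sokoban                         ┃          
epo/     ┠─────────────────────────────────┨          
 scripts/┃██████                           ┃          
x] build/┃█@ □◎█                           ┃          
 [x] help┃█ ██ █                           ┃          
━━━━━━━━━┃█    █                           ┃          
         ┃█  █ █                           ┃          
─────────┃█□██ █                           ┃          
         ┃█◎   █                           ┃          
·······  ┃██████                           ┃          
······█  ┃Moves: 0  0/2                    ┃          
█··█··█  ┃                                 ┃          
█···█··  ┃                                 ┃          
··█·███  ┃                                 ┃          
·······  ┃                                 ┃          
·██····  ┃                                 ┃          
···██··  ┗━━━━━━━━━━━━━━━━━━━━━━━━━━━━━━━━━┛          
··█·███               ┃━━━━━━━━━┛                     
··█··█·               ┃                               
··██·█·               ┃                               
·····█·               ┃                               
━━━━━━━━━━━━━━━━━━━━━━┛                               


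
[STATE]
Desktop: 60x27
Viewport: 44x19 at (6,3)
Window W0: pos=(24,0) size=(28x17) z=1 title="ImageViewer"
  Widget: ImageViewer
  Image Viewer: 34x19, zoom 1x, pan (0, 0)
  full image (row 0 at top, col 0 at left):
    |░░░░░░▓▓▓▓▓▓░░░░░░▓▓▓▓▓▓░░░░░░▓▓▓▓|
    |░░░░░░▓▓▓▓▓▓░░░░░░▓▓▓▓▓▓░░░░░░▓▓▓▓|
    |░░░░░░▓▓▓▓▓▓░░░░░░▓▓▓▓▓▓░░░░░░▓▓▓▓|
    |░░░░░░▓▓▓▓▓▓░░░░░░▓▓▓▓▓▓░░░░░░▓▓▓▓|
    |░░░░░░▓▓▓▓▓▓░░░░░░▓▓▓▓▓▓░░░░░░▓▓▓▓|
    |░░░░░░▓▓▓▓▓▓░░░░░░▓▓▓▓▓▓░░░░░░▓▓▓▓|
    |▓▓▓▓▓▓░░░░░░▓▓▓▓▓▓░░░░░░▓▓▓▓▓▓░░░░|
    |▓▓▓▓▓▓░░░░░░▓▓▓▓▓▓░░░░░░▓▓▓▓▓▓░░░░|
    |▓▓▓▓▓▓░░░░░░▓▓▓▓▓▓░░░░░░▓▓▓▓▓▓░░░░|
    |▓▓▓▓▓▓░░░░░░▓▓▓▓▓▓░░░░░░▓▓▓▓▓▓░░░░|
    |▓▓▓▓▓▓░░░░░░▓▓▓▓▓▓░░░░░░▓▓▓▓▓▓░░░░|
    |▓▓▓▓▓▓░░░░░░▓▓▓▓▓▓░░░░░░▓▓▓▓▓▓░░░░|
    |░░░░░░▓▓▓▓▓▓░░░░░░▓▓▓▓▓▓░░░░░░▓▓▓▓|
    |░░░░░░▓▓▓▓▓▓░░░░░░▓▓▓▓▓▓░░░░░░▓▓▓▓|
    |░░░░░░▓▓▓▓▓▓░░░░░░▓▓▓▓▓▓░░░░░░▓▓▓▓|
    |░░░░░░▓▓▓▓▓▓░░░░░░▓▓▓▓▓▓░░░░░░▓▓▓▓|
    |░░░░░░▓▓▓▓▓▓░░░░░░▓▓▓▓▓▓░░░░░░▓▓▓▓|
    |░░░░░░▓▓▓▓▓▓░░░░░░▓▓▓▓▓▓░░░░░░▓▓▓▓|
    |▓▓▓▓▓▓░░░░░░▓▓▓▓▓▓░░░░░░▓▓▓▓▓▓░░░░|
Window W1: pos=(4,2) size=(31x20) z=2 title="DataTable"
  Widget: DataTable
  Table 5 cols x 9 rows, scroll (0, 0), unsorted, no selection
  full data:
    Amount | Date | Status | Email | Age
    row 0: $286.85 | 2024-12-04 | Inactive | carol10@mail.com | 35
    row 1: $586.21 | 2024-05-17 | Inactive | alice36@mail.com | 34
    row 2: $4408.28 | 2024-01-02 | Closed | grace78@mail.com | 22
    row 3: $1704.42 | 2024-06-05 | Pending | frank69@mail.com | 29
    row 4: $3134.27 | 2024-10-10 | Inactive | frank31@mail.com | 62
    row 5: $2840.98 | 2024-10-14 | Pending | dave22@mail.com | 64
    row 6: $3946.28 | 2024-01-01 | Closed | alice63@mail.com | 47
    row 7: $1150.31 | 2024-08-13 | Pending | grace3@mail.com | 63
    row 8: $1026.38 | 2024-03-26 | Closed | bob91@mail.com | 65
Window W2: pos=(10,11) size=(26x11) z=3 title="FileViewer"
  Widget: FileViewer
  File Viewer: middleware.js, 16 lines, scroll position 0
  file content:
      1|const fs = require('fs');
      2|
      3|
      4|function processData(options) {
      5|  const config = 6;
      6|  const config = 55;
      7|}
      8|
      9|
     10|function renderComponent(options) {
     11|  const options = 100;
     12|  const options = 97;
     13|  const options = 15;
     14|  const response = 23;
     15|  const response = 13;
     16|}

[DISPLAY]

DataTable                   ┃▓▓░░░░░░▓▓▓▓▓▓░
────────────────────────────┨▓▓░░░░░░▓▓▓▓▓▓░
mount  │Date      │Status  │┃▓▓░░░░░░▓▓▓▓▓▓░
───────┼──────────┼────────┼┃▓▓░░░░░░▓▓▓▓▓▓░
286.85 │2024-12-04│Inactive│┃▓▓░░░░░░▓▓▓▓▓▓░
586.21 │2024-05-17│Inactive│┃▓▓░░░░░░▓▓▓▓▓▓░
4408.28│2024-01-02│Closed  │┃░░▓▓▓▓▓▓░░░░░░▓
1704.42│2024-06-05│Pending │┃░░▓▓▓▓▓▓░░░░░░▓
3134┏━━━━━━━━━━━━━━━━━━━━━━━━┓░▓▓▓▓▓▓░░░░░░▓
2840┃ FileViewer             ┃░▓▓▓▓▓▓░░░░░░▓
3946┠────────────────────────┨░▓▓▓▓▓▓░░░░░░▓
1150┃const fs = require('fs'▲┃░▓▓▓▓▓▓░░░░░░▓
1026┃                       █┃▓░░░░░░▓▓▓▓▓▓░
    ┃                       ░┃━━━━━━━━━━━━━━
    ┃function processData(op░┃              
    ┃  const config = 6;    ░┃              
    ┃  const config = 55;   ░┃              
    ┃}                      ▼┃              
━━━━┗━━━━━━━━━━━━━━━━━━━━━━━━┛              


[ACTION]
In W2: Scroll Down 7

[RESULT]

DataTable                   ┃▓▓░░░░░░▓▓▓▓▓▓░
────────────────────────────┨▓▓░░░░░░▓▓▓▓▓▓░
mount  │Date      │Status  │┃▓▓░░░░░░▓▓▓▓▓▓░
───────┼──────────┼────────┼┃▓▓░░░░░░▓▓▓▓▓▓░
286.85 │2024-12-04│Inactive│┃▓▓░░░░░░▓▓▓▓▓▓░
586.21 │2024-05-17│Inactive│┃▓▓░░░░░░▓▓▓▓▓▓░
4408.28│2024-01-02│Closed  │┃░░▓▓▓▓▓▓░░░░░░▓
1704.42│2024-06-05│Pending │┃░░▓▓▓▓▓▓░░░░░░▓
3134┏━━━━━━━━━━━━━━━━━━━━━━━━┓░▓▓▓▓▓▓░░░░░░▓
2840┃ FileViewer             ┃░▓▓▓▓▓▓░░░░░░▓
3946┠────────────────────────┨░▓▓▓▓▓▓░░░░░░▓
1150┃                       ▲┃░▓▓▓▓▓▓░░░░░░▓
1026┃                       ░┃▓░░░░░░▓▓▓▓▓▓░
    ┃function renderComponen░┃━━━━━━━━━━━━━━
    ┃  const options = 100; ░┃              
    ┃  const options = 97;  █┃              
    ┃  const options = 15;  ░┃              
    ┃  const response = 23; ▼┃              
━━━━┗━━━━━━━━━━━━━━━━━━━━━━━━┛              


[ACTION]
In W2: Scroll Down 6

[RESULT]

DataTable                   ┃▓▓░░░░░░▓▓▓▓▓▓░
────────────────────────────┨▓▓░░░░░░▓▓▓▓▓▓░
mount  │Date      │Status  │┃▓▓░░░░░░▓▓▓▓▓▓░
───────┼──────────┼────────┼┃▓▓░░░░░░▓▓▓▓▓▓░
286.85 │2024-12-04│Inactive│┃▓▓░░░░░░▓▓▓▓▓▓░
586.21 │2024-05-17│Inactive│┃▓▓░░░░░░▓▓▓▓▓▓░
4408.28│2024-01-02│Closed  │┃░░▓▓▓▓▓▓░░░░░░▓
1704.42│2024-06-05│Pending │┃░░▓▓▓▓▓▓░░░░░░▓
3134┏━━━━━━━━━━━━━━━━━━━━━━━━┓░▓▓▓▓▓▓░░░░░░▓
2840┃ FileViewer             ┃░▓▓▓▓▓▓░░░░░░▓
3946┠────────────────────────┨░▓▓▓▓▓▓░░░░░░▓
1150┃function renderComponen▲┃░▓▓▓▓▓▓░░░░░░▓
1026┃  const options = 100; ░┃▓░░░░░░▓▓▓▓▓▓░
    ┃  const options = 97;  ░┃━━━━━━━━━━━━━━
    ┃  const options = 15;  ░┃              
    ┃  const response = 23; ░┃              
    ┃  const response = 13; █┃              
    ┃}                      ▼┃              
━━━━┗━━━━━━━━━━━━━━━━━━━━━━━━┛              


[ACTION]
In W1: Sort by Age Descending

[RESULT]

DataTable                   ┃▓▓░░░░░░▓▓▓▓▓▓░
────────────────────────────┨▓▓░░░░░░▓▓▓▓▓▓░
mount  │Date      │Status  │┃▓▓░░░░░░▓▓▓▓▓▓░
───────┼──────────┼────────┼┃▓▓░░░░░░▓▓▓▓▓▓░
1026.38│2024-03-26│Closed  │┃▓▓░░░░░░▓▓▓▓▓▓░
2840.98│2024-10-14│Pending │┃▓▓░░░░░░▓▓▓▓▓▓░
1150.31│2024-08-13│Pending │┃░░▓▓▓▓▓▓░░░░░░▓
3134.27│2024-10-10│Inactive│┃░░▓▓▓▓▓▓░░░░░░▓
3946┏━━━━━━━━━━━━━━━━━━━━━━━━┓░▓▓▓▓▓▓░░░░░░▓
286.┃ FileViewer             ┃░▓▓▓▓▓▓░░░░░░▓
586.┠────────────────────────┨░▓▓▓▓▓▓░░░░░░▓
1704┃function renderComponen▲┃░▓▓▓▓▓▓░░░░░░▓
4408┃  const options = 100; ░┃▓░░░░░░▓▓▓▓▓▓░
    ┃  const options = 97;  ░┃━━━━━━━━━━━━━━
    ┃  const options = 15;  ░┃              
    ┃  const response = 23; ░┃              
    ┃  const response = 13; █┃              
    ┃}                      ▼┃              
━━━━┗━━━━━━━━━━━━━━━━━━━━━━━━┛              


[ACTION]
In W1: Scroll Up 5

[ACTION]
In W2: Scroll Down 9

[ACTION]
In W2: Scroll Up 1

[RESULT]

DataTable                   ┃▓▓░░░░░░▓▓▓▓▓▓░
────────────────────────────┨▓▓░░░░░░▓▓▓▓▓▓░
mount  │Date      │Status  │┃▓▓░░░░░░▓▓▓▓▓▓░
───────┼──────────┼────────┼┃▓▓░░░░░░▓▓▓▓▓▓░
1026.38│2024-03-26│Closed  │┃▓▓░░░░░░▓▓▓▓▓▓░
2840.98│2024-10-14│Pending │┃▓▓░░░░░░▓▓▓▓▓▓░
1150.31│2024-08-13│Pending │┃░░▓▓▓▓▓▓░░░░░░▓
3134.27│2024-10-10│Inactive│┃░░▓▓▓▓▓▓░░░░░░▓
3946┏━━━━━━━━━━━━━━━━━━━━━━━━┓░▓▓▓▓▓▓░░░░░░▓
286.┃ FileViewer             ┃░▓▓▓▓▓▓░░░░░░▓
586.┠────────────────────────┨░▓▓▓▓▓▓░░░░░░▓
1704┃                       ▲┃░▓▓▓▓▓▓░░░░░░▓
4408┃function renderComponen░┃▓░░░░░░▓▓▓▓▓▓░
    ┃  const options = 100; ░┃━━━━━━━━━━━━━━
    ┃  const options = 97;  ░┃              
    ┃  const options = 15;  ░┃              
    ┃  const response = 23; █┃              
    ┃  const response = 13; ▼┃              
━━━━┗━━━━━━━━━━━━━━━━━━━━━━━━┛              


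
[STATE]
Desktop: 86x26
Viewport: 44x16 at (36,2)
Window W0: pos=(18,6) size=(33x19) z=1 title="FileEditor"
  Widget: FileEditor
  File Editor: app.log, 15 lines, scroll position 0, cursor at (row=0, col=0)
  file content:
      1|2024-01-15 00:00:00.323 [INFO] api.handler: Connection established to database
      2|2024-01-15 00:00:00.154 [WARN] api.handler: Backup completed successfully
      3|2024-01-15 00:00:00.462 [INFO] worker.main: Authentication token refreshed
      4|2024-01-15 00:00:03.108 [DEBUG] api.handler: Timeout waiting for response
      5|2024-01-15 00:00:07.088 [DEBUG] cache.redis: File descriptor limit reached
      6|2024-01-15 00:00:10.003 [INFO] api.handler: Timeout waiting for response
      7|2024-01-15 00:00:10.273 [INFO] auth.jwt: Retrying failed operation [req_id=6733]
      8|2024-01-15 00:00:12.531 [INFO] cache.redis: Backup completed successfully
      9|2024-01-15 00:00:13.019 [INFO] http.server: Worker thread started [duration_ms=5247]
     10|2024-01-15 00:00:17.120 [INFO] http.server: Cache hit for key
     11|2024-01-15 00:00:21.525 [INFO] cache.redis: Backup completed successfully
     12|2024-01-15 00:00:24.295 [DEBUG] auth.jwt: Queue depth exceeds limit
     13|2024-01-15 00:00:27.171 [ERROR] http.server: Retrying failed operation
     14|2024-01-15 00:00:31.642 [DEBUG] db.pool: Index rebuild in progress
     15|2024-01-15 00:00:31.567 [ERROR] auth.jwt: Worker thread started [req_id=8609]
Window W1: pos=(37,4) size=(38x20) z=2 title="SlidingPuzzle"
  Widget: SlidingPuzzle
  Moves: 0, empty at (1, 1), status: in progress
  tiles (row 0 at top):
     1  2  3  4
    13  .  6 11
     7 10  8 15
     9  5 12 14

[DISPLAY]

                                            
                                            
 ┏━━━━━━━━━━━━━━━━━━━━━━━━━━━━━━━━━━━━┓     
 ┃ SlidingPuzzle                      ┃     
━┠────────────────────────────────────┨     
 ┃┌────┬────┬────┬────┐               ┃     
─┃│  1 │  2 │  3 │  4 │               ┃     
0┃├────┼────┼────┼────┤               ┃     
0┃│ 13 │    │  6 │ 11 │               ┃     
0┃├────┼────┼────┼────┤               ┃     
0┃│  7 │ 10 │  8 │ 15 │               ┃     
0┃├────┼────┼────┼────┤               ┃     
1┃│  9 │  5 │ 12 │ 14 │               ┃     
1┃└────┴────┴────┴────┘               ┃     
1┃Moves: 0                            ┃     
1┃                                    ┃     


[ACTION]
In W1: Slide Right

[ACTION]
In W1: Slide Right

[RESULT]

                                            
                                            
 ┏━━━━━━━━━━━━━━━━━━━━━━━━━━━━━━━━━━━━┓     
 ┃ SlidingPuzzle                      ┃     
━┠────────────────────────────────────┨     
 ┃┌────┬────┬────┬────┐               ┃     
─┃│  1 │  2 │  3 │  4 │               ┃     
0┃├────┼────┼────┼────┤               ┃     
0┃│    │ 13 │  6 │ 11 │               ┃     
0┃├────┼────┼────┼────┤               ┃     
0┃│  7 │ 10 │  8 │ 15 │               ┃     
0┃├────┼────┼────┼────┤               ┃     
1┃│  9 │  5 │ 12 │ 14 │               ┃     
1┃└────┴────┴────┴────┘               ┃     
1┃Moves: 1                            ┃     
1┃                                    ┃     


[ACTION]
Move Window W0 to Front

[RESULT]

                                            
                                            
 ┏━━━━━━━━━━━━━━━━━━━━━━━━━━━━━━━━━━━━┓     
 ┃ SlidingPuzzle                      ┃     
━━━━━━━━━━━━━━┓───────────────────────┨     
              ┃──┬────┐               ┃     
──────────────┨3 │  4 │               ┃     
00.323 [INFO]▲┃──┼────┤               ┃     
00.154 [WARN]█┃6 │ 11 │               ┃     
00.462 [INFO]░┃──┼────┤               ┃     
03.108 [DEBUG░┃8 │ 15 │               ┃     
07.088 [DEBUG░┃──┼────┤               ┃     
10.003 [INFO]░┃2 │ 14 │               ┃     
10.273 [INFO]░┃──┴────┘               ┃     
12.531 [INFO]░┃                       ┃     
13.019 [INFO]░┃                       ┃     


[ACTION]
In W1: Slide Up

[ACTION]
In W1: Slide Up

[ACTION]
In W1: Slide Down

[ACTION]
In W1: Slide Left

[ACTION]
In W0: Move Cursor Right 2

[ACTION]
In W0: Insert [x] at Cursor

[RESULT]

                                            
                                            
 ┏━━━━━━━━━━━━━━━━━━━━━━━━━━━━━━━━━━━━┓     
 ┃ SlidingPuzzle                      ┃     
━━━━━━━━━━━━━━┓───────────────────────┨     
              ┃──┬────┐               ┃     
──────────────┨3 │  4 │               ┃     
:00.323 [INFO▲┃──┼────┤               ┃     
00.154 [WARN]█┃6 │ 11 │               ┃     
00.462 [INFO]░┃──┼────┤               ┃     
03.108 [DEBUG░┃8 │ 15 │               ┃     
07.088 [DEBUG░┃──┼────┤               ┃     
10.003 [INFO]░┃2 │ 14 │               ┃     
10.273 [INFO]░┃──┴────┘               ┃     
12.531 [INFO]░┃                       ┃     
13.019 [INFO]░┃                       ┃     


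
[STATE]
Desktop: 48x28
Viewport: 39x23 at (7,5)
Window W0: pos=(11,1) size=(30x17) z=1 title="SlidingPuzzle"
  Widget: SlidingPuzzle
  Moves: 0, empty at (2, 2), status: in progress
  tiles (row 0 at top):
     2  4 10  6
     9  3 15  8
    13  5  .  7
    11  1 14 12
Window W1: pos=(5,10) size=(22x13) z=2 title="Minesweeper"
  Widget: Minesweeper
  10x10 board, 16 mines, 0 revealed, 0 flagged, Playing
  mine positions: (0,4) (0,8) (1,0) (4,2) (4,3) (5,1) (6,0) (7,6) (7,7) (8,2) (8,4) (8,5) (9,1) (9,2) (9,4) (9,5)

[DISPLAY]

    ┃│  2 │  4 │ 10 │  6 │       ┃     
    ┃├────┼────┼────┼────┤       ┃     
    ┃│  9 │  3 │ 15 │  8 │       ┃     
    ┃├────┼────┼────┼────┤       ┃     
    ┃│ 13 │  5 │    │  7 │       ┃     
━━━━━━━━━━━━━━━━━━━┓┼────┤       ┃     
Minesweeper        ┃│ 12 │       ┃     
───────────────────┨┴────┘       ┃     
■■■■■■■■■          ┃             ┃     
■■■■■■■■■          ┃             ┃     
■■■■■■■■■          ┃             ┃     
■■■■■■■■■          ┃             ┃     
■■■■■■■■■          ┃━━━━━━━━━━━━━┛     
■■■■■■■■■          ┃                   
■■■■■■■■■          ┃                   
■■■■■■■■■          ┃                   
■■■■■■■■■          ┃                   
━━━━━━━━━━━━━━━━━━━┛                   
                                       
                                       
                                       
                                       
                                       


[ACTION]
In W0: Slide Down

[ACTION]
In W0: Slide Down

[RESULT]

    ┃│  2 │  4 │    │  6 │       ┃     
    ┃├────┼────┼────┼────┤       ┃     
    ┃│  9 │  3 │ 10 │  8 │       ┃     
    ┃├────┼────┼────┼────┤       ┃     
    ┃│ 13 │  5 │ 15 │  7 │       ┃     
━━━━━━━━━━━━━━━━━━━┓┼────┤       ┃     
Minesweeper        ┃│ 12 │       ┃     
───────────────────┨┴────┘       ┃     
■■■■■■■■■          ┃             ┃     
■■■■■■■■■          ┃             ┃     
■■■■■■■■■          ┃             ┃     
■■■■■■■■■          ┃             ┃     
■■■■■■■■■          ┃━━━━━━━━━━━━━┛     
■■■■■■■■■          ┃                   
■■■■■■■■■          ┃                   
■■■■■■■■■          ┃                   
■■■■■■■■■          ┃                   
━━━━━━━━━━━━━━━━━━━┛                   
                                       
                                       
                                       
                                       
                                       


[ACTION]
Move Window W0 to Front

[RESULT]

    ┃│  2 │  4 │    │  6 │       ┃     
    ┃├────┼────┼────┼────┤       ┃     
    ┃│  9 │  3 │ 10 │  8 │       ┃     
    ┃├────┼────┼────┼────┤       ┃     
    ┃│ 13 │  5 │ 15 │  7 │       ┃     
━━━━┃├────┼────┼────┼────┤       ┃     
Mine┃│ 11 │  1 │ 14 │ 12 │       ┃     
────┃└────┴────┴────┴────┘       ┃     
■■■■┃Moves: 2                    ┃     
■■■■┃                            ┃     
■■■■┃                            ┃     
■■■■┃                            ┃     
■■■■┗━━━━━━━━━━━━━━━━━━━━━━━━━━━━┛     
■■■■■■■■■          ┃                   
■■■■■■■■■          ┃                   
■■■■■■■■■          ┃                   
■■■■■■■■■          ┃                   
━━━━━━━━━━━━━━━━━━━┛                   
                                       
                                       
                                       
                                       
                                       


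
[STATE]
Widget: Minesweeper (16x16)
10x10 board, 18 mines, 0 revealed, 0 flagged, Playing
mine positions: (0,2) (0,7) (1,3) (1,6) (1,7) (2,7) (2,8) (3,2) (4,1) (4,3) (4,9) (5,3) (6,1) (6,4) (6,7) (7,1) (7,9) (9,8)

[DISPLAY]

■■■■■■■■■■      
■■■■■■■■■■      
■■■■■■■■■■      
■■■■■■■■■■      
■■■■■■■■■■      
■■■■■■■■■■      
■■■■■■■■■■      
■■■■■■■■■■      
■■■■■■■■■■      
■■■■■■■■■■      
                
                
                
                
                
                


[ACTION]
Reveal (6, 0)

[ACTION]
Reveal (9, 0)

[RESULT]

■■■■■■■■■■      
■■■■■■■■■■      
■■■■■■■■■■      
■■■■■■■■■■      
■■■■■■■■■■      
■■■■■■■■■■      
2■■■■■■■■■      
■■211111■■      
111    1■■      
       1■■      
                
                
                
                
                
                


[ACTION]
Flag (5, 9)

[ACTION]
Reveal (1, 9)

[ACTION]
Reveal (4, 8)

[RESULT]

■■■■■■■■■■      
■■■■■■■■■1      
■■■■■■■■■■      
■■■■■■■■■■      
■■■■■■■■1■      
■■■■■■■■■⚑      
2■■■■■■■■■      
■■211111■■      
111    1■■      
       1■■      
                
                
                
                
                
                


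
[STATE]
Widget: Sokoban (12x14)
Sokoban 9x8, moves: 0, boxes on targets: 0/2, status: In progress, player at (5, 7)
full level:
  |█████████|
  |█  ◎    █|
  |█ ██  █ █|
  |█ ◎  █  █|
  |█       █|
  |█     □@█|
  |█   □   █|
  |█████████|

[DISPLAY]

█████████   
█  ◎    █   
█ ██  █ █   
█ ◎  █  █   
█       █   
█     □@█   
█   □   █   
█████████   
Moves: 0  0/
            
            
            
            
            


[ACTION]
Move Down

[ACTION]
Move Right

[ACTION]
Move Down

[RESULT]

█████████   
█  ◎    █   
█ ██  █ █   
█ ◎  █  █   
█       █   
█     □ █   
█   □  @█   
█████████   
Moves: 1  0/
            
            
            
            
            


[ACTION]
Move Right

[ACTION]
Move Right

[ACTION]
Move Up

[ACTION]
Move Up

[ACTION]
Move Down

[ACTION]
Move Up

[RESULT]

█████████   
█  ◎    █   
█ ██  █ █   
█ ◎  █  █   
█      @█   
█     □ █   
█   □   █   
█████████   
Moves: 5  0/
            
            
            
            
            


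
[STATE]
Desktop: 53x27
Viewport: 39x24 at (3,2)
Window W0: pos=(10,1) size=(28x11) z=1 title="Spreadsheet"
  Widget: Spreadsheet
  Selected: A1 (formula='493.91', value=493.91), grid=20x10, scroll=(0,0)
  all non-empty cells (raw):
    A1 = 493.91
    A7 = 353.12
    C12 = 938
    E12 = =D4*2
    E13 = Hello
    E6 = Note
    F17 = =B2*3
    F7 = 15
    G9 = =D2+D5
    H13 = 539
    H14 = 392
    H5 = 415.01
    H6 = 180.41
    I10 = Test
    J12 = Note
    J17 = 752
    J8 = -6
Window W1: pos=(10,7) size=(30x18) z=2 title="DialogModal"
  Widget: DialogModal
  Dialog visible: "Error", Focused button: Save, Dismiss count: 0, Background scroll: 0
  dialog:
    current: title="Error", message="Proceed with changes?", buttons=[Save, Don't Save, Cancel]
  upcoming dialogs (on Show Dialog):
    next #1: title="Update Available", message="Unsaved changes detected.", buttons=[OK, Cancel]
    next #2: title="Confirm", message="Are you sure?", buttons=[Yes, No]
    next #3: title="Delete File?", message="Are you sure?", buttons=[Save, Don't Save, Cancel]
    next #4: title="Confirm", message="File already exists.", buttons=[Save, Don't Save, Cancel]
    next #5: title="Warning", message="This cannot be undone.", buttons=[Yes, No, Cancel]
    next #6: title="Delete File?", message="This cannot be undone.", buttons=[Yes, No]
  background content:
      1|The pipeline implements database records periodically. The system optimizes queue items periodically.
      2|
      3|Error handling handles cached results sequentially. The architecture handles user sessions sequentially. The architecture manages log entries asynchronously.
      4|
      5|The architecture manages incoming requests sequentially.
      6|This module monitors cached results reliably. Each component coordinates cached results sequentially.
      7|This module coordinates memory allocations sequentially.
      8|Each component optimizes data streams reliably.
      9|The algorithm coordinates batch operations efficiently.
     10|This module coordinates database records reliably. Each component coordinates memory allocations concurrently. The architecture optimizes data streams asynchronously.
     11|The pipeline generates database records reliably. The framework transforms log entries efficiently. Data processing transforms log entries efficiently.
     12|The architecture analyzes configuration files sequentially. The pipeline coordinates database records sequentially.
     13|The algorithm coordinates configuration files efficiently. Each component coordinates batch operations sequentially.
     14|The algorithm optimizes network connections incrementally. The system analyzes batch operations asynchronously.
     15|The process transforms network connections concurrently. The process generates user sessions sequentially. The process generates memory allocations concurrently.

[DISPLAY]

       ┃ Spreadsheet              ┃    
       ┠──────────────────────────┨    
       ┃A1: 493.91                ┃    
       ┃       A       B       C  ┃    
       ┃--------------------------┃    
       ┏━━━━━━━━━━━━━━━━━━━━━━━━━━━━┓  
       ┃ DialogModal                ┃  
       ┠────────────────────────────┨  
       ┃The pipeline implements data┃  
       ┃                            ┃  
       ┃Error handling handles cache┃  
       ┃                            ┃  
       ┃Th┌──────────────────────┐nc┃  
       ┃Th│        Error         │d ┃  
       ┃Th│Proceed with changes? │mo┃  
       ┃Ea│[Save]  Don't Save   C│at┃  
       ┃Th└──────────────────────┘ba┃  
       ┃This module coordinates data┃  
       ┃The pipeline generates datab┃  
       ┃The architecture analyzes co┃  
       ┃The algorithm coordinates co┃  
       ┃The algorithm optimizes netw┃  
       ┗━━━━━━━━━━━━━━━━━━━━━━━━━━━━┛  
                                       


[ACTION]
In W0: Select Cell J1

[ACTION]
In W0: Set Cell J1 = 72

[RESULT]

       ┃ Spreadsheet              ┃    
       ┠──────────────────────────┨    
       ┃J1: 72                    ┃    
       ┃       A       B       C  ┃    
       ┃--------------------------┃    
       ┏━━━━━━━━━━━━━━━━━━━━━━━━━━━━┓  
       ┃ DialogModal                ┃  
       ┠────────────────────────────┨  
       ┃The pipeline implements data┃  
       ┃                            ┃  
       ┃Error handling handles cache┃  
       ┃                            ┃  
       ┃Th┌──────────────────────┐nc┃  
       ┃Th│        Error         │d ┃  
       ┃Th│Proceed with changes? │mo┃  
       ┃Ea│[Save]  Don't Save   C│at┃  
       ┃Th└──────────────────────┘ba┃  
       ┃This module coordinates data┃  
       ┃The pipeline generates datab┃  
       ┃The architecture analyzes co┃  
       ┃The algorithm coordinates co┃  
       ┃The algorithm optimizes netw┃  
       ┗━━━━━━━━━━━━━━━━━━━━━━━━━━━━┛  
                                       


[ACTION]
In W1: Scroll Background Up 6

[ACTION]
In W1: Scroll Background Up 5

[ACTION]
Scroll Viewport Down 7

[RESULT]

       ┠──────────────────────────┨    
       ┃J1: 72                    ┃    
       ┃       A       B       C  ┃    
       ┃--------------------------┃    
       ┏━━━━━━━━━━━━━━━━━━━━━━━━━━━━┓  
       ┃ DialogModal                ┃  
       ┠────────────────────────────┨  
       ┃The pipeline implements data┃  
       ┃                            ┃  
       ┃Error handling handles cache┃  
       ┃                            ┃  
       ┃Th┌──────────────────────┐nc┃  
       ┃Th│        Error         │d ┃  
       ┃Th│Proceed with changes? │mo┃  
       ┃Ea│[Save]  Don't Save   C│at┃  
       ┃Th└──────────────────────┘ba┃  
       ┃This module coordinates data┃  
       ┃The pipeline generates datab┃  
       ┃The architecture analyzes co┃  
       ┃The algorithm coordinates co┃  
       ┃The algorithm optimizes netw┃  
       ┗━━━━━━━━━━━━━━━━━━━━━━━━━━━━┛  
                                       
                                       
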